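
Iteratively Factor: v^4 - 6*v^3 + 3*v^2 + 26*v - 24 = (v + 2)*(v^3 - 8*v^2 + 19*v - 12) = (v - 4)*(v + 2)*(v^2 - 4*v + 3) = (v - 4)*(v - 1)*(v + 2)*(v - 3)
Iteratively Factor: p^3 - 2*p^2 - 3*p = (p - 3)*(p^2 + p) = p*(p - 3)*(p + 1)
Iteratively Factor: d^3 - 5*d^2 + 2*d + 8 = (d + 1)*(d^2 - 6*d + 8) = (d - 2)*(d + 1)*(d - 4)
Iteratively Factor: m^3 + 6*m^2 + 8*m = (m + 4)*(m^2 + 2*m) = (m + 2)*(m + 4)*(m)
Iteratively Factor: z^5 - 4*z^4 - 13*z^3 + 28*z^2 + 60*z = (z - 3)*(z^4 - z^3 - 16*z^2 - 20*z) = z*(z - 3)*(z^3 - z^2 - 16*z - 20) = z*(z - 5)*(z - 3)*(z^2 + 4*z + 4) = z*(z - 5)*(z - 3)*(z + 2)*(z + 2)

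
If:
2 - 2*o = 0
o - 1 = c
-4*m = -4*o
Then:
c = 0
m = 1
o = 1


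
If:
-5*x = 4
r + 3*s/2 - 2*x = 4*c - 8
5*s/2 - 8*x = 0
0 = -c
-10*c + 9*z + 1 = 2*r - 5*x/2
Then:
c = 0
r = -144/25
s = -64/25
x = -4/5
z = -263/225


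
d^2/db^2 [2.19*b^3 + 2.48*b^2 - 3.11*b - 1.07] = 13.14*b + 4.96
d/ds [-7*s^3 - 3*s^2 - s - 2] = -21*s^2 - 6*s - 1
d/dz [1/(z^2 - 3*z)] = (3 - 2*z)/(z^2*(z - 3)^2)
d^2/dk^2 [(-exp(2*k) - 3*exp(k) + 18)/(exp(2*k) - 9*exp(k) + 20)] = (-12*exp(4*k) + 44*exp(3*k) + 414*exp(2*k) - 2122*exp(k) + 2040)*exp(k)/(exp(6*k) - 27*exp(5*k) + 303*exp(4*k) - 1809*exp(3*k) + 6060*exp(2*k) - 10800*exp(k) + 8000)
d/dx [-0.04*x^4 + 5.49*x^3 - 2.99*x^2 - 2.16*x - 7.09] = -0.16*x^3 + 16.47*x^2 - 5.98*x - 2.16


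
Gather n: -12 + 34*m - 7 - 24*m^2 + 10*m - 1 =-24*m^2 + 44*m - 20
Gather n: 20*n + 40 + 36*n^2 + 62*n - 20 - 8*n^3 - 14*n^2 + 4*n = -8*n^3 + 22*n^2 + 86*n + 20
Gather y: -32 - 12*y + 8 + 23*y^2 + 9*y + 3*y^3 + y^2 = 3*y^3 + 24*y^2 - 3*y - 24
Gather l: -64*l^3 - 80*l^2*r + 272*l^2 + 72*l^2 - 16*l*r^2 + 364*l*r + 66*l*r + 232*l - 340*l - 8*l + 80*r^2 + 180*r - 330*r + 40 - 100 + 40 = -64*l^3 + l^2*(344 - 80*r) + l*(-16*r^2 + 430*r - 116) + 80*r^2 - 150*r - 20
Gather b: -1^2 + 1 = 0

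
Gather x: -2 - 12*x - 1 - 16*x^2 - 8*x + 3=-16*x^2 - 20*x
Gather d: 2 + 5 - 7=0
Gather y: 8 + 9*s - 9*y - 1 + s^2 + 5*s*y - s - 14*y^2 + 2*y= s^2 + 8*s - 14*y^2 + y*(5*s - 7) + 7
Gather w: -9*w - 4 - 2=-9*w - 6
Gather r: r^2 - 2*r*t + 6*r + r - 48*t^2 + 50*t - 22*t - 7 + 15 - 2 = r^2 + r*(7 - 2*t) - 48*t^2 + 28*t + 6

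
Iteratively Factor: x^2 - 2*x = (x - 2)*(x)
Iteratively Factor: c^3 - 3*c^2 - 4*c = (c + 1)*(c^2 - 4*c) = c*(c + 1)*(c - 4)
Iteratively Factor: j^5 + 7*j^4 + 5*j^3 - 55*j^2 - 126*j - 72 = (j + 3)*(j^4 + 4*j^3 - 7*j^2 - 34*j - 24) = (j + 2)*(j + 3)*(j^3 + 2*j^2 - 11*j - 12) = (j + 2)*(j + 3)*(j + 4)*(j^2 - 2*j - 3) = (j + 1)*(j + 2)*(j + 3)*(j + 4)*(j - 3)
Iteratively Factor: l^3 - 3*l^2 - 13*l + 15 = (l - 5)*(l^2 + 2*l - 3) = (l - 5)*(l + 3)*(l - 1)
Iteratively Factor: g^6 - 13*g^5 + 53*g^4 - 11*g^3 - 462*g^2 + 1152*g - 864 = (g - 2)*(g^5 - 11*g^4 + 31*g^3 + 51*g^2 - 360*g + 432) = (g - 3)*(g - 2)*(g^4 - 8*g^3 + 7*g^2 + 72*g - 144) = (g - 4)*(g - 3)*(g - 2)*(g^3 - 4*g^2 - 9*g + 36) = (g - 4)^2*(g - 3)*(g - 2)*(g^2 - 9) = (g - 4)^2*(g - 3)*(g - 2)*(g + 3)*(g - 3)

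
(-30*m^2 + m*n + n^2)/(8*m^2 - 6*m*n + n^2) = (-30*m^2 + m*n + n^2)/(8*m^2 - 6*m*n + n^2)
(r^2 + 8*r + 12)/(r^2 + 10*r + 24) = (r + 2)/(r + 4)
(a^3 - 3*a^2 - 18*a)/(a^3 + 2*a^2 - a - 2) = a*(a^2 - 3*a - 18)/(a^3 + 2*a^2 - a - 2)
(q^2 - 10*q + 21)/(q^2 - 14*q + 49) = (q - 3)/(q - 7)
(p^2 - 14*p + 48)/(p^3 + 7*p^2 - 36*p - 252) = (p - 8)/(p^2 + 13*p + 42)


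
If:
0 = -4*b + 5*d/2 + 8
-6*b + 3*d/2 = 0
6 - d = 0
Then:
No Solution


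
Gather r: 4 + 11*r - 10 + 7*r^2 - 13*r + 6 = 7*r^2 - 2*r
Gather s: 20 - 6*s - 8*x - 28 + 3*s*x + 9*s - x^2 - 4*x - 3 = s*(3*x + 3) - x^2 - 12*x - 11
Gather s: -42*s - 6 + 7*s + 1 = -35*s - 5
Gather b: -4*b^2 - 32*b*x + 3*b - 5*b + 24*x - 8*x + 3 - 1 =-4*b^2 + b*(-32*x - 2) + 16*x + 2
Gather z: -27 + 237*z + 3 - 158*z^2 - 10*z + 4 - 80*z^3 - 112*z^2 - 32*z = -80*z^3 - 270*z^2 + 195*z - 20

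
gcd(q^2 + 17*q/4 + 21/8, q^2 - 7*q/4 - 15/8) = q + 3/4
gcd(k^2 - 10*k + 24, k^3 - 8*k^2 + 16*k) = k - 4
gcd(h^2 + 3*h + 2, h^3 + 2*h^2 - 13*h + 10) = 1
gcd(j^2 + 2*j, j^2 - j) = j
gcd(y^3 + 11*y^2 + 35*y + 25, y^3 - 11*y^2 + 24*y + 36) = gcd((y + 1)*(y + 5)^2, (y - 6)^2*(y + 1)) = y + 1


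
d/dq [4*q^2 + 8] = 8*q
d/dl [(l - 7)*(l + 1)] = 2*l - 6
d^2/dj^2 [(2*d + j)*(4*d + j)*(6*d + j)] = 24*d + 6*j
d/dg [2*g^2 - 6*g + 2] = 4*g - 6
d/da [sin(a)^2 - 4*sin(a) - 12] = 2*(sin(a) - 2)*cos(a)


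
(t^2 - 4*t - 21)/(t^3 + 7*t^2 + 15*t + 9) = (t - 7)/(t^2 + 4*t + 3)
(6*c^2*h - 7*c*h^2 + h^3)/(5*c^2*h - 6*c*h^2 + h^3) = (6*c - h)/(5*c - h)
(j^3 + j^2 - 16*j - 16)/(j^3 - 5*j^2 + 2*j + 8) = (j + 4)/(j - 2)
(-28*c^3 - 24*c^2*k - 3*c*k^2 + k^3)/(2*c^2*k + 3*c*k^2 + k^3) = (-14*c^2 - 5*c*k + k^2)/(k*(c + k))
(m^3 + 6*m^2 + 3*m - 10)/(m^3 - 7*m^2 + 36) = (m^2 + 4*m - 5)/(m^2 - 9*m + 18)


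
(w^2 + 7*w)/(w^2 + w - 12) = w*(w + 7)/(w^2 + w - 12)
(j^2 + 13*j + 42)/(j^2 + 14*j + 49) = (j + 6)/(j + 7)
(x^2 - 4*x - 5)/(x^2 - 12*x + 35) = (x + 1)/(x - 7)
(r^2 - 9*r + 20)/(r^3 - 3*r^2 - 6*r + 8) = (r - 5)/(r^2 + r - 2)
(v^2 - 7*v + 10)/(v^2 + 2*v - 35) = (v - 2)/(v + 7)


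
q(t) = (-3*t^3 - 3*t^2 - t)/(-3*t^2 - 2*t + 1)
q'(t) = (6*t + 2)*(-3*t^3 - 3*t^2 - t)/(-3*t^2 - 2*t + 1)^2 + (-9*t^2 - 6*t - 1)/(-3*t^2 - 2*t + 1)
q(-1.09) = -3.67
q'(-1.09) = -29.96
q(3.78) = 4.22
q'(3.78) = 0.97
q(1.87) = 2.42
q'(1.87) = 0.89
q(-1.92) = -1.94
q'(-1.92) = 0.67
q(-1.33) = -1.87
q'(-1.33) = -1.37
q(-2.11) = -2.08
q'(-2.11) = 0.76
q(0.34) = 30.03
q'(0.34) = -4374.14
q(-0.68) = 0.24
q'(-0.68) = -1.63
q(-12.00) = -11.71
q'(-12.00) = 1.00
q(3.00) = 3.47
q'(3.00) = 0.96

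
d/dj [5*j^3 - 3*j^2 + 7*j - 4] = 15*j^2 - 6*j + 7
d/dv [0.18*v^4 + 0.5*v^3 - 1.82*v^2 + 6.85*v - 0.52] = 0.72*v^3 + 1.5*v^2 - 3.64*v + 6.85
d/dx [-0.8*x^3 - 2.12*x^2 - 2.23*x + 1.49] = -2.4*x^2 - 4.24*x - 2.23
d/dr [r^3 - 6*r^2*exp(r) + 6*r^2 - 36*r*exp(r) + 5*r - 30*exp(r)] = -6*r^2*exp(r) + 3*r^2 - 48*r*exp(r) + 12*r - 66*exp(r) + 5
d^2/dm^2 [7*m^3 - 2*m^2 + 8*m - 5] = 42*m - 4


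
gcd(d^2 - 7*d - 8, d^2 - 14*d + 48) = d - 8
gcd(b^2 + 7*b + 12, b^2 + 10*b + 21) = b + 3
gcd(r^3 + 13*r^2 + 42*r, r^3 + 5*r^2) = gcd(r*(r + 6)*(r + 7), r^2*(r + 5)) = r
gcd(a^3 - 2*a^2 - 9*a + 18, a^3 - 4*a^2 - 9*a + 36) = a^2 - 9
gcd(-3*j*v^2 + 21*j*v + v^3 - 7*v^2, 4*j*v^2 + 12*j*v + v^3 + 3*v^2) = v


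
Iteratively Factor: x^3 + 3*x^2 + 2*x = (x + 2)*(x^2 + x) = (x + 1)*(x + 2)*(x)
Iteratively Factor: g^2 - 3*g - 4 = (g - 4)*(g + 1)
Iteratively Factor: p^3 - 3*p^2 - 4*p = (p - 4)*(p^2 + p) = p*(p - 4)*(p + 1)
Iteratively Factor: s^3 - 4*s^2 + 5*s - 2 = (s - 1)*(s^2 - 3*s + 2) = (s - 1)^2*(s - 2)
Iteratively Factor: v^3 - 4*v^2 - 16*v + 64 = (v - 4)*(v^2 - 16) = (v - 4)^2*(v + 4)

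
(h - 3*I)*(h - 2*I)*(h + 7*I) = h^3 + 2*I*h^2 + 29*h - 42*I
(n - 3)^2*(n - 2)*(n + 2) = n^4 - 6*n^3 + 5*n^2 + 24*n - 36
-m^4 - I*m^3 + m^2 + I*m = m*(m + I)*(-I*m - I)*(-I*m + I)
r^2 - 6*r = r*(r - 6)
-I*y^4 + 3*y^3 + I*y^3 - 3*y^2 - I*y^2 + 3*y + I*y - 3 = (y - 1)*(y - I)*(y + 3*I)*(-I*y + 1)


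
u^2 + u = u*(u + 1)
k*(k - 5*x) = k^2 - 5*k*x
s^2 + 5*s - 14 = (s - 2)*(s + 7)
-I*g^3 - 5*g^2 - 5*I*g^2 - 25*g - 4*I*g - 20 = (g + 4)*(g - 5*I)*(-I*g - I)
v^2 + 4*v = v*(v + 4)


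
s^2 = s^2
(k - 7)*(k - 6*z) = k^2 - 6*k*z - 7*k + 42*z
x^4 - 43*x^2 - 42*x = x*(x - 7)*(x + 1)*(x + 6)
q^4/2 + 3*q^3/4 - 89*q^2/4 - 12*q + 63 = (q/2 + 1)*(q - 6)*(q - 3/2)*(q + 7)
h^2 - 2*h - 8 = (h - 4)*(h + 2)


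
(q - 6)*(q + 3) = q^2 - 3*q - 18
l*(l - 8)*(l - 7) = l^3 - 15*l^2 + 56*l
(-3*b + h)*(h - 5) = -3*b*h + 15*b + h^2 - 5*h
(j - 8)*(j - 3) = j^2 - 11*j + 24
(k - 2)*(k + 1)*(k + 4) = k^3 + 3*k^2 - 6*k - 8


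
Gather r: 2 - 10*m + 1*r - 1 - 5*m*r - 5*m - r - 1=-5*m*r - 15*m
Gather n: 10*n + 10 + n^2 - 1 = n^2 + 10*n + 9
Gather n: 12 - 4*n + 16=28 - 4*n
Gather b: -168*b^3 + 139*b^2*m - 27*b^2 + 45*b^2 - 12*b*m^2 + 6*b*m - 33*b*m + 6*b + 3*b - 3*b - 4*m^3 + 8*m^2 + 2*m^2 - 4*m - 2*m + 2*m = -168*b^3 + b^2*(139*m + 18) + b*(-12*m^2 - 27*m + 6) - 4*m^3 + 10*m^2 - 4*m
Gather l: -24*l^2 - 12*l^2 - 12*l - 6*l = -36*l^2 - 18*l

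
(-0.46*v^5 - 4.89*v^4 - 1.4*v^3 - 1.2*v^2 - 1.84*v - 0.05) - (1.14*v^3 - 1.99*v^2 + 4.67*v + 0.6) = -0.46*v^5 - 4.89*v^4 - 2.54*v^3 + 0.79*v^2 - 6.51*v - 0.65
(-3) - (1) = -4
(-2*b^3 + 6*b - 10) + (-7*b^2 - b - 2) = -2*b^3 - 7*b^2 + 5*b - 12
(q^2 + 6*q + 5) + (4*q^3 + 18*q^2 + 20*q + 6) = 4*q^3 + 19*q^2 + 26*q + 11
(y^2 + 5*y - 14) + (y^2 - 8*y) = 2*y^2 - 3*y - 14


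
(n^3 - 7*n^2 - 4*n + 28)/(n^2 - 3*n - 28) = (n^2 - 4)/(n + 4)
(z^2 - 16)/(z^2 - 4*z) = (z + 4)/z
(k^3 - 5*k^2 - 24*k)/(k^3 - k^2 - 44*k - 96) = k/(k + 4)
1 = 1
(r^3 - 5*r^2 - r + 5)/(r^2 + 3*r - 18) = (r^3 - 5*r^2 - r + 5)/(r^2 + 3*r - 18)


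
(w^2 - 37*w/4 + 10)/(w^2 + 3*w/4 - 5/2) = (w - 8)/(w + 2)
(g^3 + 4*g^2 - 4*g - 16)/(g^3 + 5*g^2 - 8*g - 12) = (g^2 + 6*g + 8)/(g^2 + 7*g + 6)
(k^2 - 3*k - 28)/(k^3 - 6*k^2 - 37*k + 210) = (k + 4)/(k^2 + k - 30)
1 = 1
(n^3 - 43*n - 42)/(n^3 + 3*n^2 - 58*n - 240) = (n^2 - 6*n - 7)/(n^2 - 3*n - 40)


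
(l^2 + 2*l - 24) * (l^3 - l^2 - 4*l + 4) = l^5 + l^4 - 30*l^3 + 20*l^2 + 104*l - 96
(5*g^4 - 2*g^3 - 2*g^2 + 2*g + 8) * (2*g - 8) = 10*g^5 - 44*g^4 + 12*g^3 + 20*g^2 - 64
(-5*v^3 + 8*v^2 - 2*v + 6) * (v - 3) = -5*v^4 + 23*v^3 - 26*v^2 + 12*v - 18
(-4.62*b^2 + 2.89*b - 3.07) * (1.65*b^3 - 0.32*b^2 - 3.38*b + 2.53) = -7.623*b^5 + 6.2469*b^4 + 9.6253*b^3 - 20.4744*b^2 + 17.6883*b - 7.7671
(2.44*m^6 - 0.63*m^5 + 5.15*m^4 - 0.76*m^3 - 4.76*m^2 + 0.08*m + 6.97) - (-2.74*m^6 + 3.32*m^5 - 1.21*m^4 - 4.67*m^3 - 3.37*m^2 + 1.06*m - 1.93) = 5.18*m^6 - 3.95*m^5 + 6.36*m^4 + 3.91*m^3 - 1.39*m^2 - 0.98*m + 8.9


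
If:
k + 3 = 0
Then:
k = -3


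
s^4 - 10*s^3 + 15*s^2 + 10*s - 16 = (s - 8)*(s - 2)*(s - 1)*(s + 1)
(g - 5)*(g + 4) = g^2 - g - 20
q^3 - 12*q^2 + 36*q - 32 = (q - 8)*(q - 2)^2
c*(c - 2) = c^2 - 2*c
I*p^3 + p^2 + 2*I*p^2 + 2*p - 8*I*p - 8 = (p - 2)*(p + 4)*(I*p + 1)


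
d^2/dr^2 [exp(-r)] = exp(-r)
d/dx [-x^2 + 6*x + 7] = 6 - 2*x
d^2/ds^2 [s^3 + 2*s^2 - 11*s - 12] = 6*s + 4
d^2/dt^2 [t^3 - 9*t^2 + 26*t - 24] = 6*t - 18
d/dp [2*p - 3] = 2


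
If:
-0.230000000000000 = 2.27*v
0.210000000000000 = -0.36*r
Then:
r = -0.58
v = -0.10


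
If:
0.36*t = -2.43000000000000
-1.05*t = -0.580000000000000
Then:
No Solution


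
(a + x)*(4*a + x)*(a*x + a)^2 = 4*a^4*x^2 + 8*a^4*x + 4*a^4 + 5*a^3*x^3 + 10*a^3*x^2 + 5*a^3*x + a^2*x^4 + 2*a^2*x^3 + a^2*x^2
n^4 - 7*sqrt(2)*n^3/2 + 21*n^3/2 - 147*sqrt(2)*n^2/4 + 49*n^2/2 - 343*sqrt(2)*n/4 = n*(n + 7/2)*(n + 7)*(n - 7*sqrt(2)/2)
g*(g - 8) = g^2 - 8*g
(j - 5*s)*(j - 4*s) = j^2 - 9*j*s + 20*s^2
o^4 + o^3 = o^3*(o + 1)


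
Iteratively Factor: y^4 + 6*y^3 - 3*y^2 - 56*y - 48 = (y + 4)*(y^3 + 2*y^2 - 11*y - 12) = (y - 3)*(y + 4)*(y^2 + 5*y + 4) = (y - 3)*(y + 4)^2*(y + 1)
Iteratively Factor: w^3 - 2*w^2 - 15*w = (w + 3)*(w^2 - 5*w) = (w - 5)*(w + 3)*(w)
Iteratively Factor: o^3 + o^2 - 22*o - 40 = (o - 5)*(o^2 + 6*o + 8) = (o - 5)*(o + 2)*(o + 4)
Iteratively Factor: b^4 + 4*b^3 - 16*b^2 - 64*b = (b)*(b^3 + 4*b^2 - 16*b - 64) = b*(b + 4)*(b^2 - 16) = b*(b - 4)*(b + 4)*(b + 4)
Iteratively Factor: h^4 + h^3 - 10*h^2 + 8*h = (h - 1)*(h^3 + 2*h^2 - 8*h) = (h - 2)*(h - 1)*(h^2 + 4*h) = (h - 2)*(h - 1)*(h + 4)*(h)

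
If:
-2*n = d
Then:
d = -2*n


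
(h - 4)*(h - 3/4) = h^2 - 19*h/4 + 3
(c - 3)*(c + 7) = c^2 + 4*c - 21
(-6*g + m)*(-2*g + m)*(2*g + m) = 24*g^3 - 4*g^2*m - 6*g*m^2 + m^3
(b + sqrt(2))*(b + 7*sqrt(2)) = b^2 + 8*sqrt(2)*b + 14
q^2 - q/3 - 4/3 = (q - 4/3)*(q + 1)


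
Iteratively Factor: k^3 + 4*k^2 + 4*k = (k + 2)*(k^2 + 2*k) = (k + 2)^2*(k)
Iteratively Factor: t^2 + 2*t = (t + 2)*(t)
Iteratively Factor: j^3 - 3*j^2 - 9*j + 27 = (j - 3)*(j^2 - 9) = (j - 3)^2*(j + 3)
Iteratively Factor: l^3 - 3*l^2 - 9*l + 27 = (l + 3)*(l^2 - 6*l + 9) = (l - 3)*(l + 3)*(l - 3)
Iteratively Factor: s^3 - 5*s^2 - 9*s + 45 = (s + 3)*(s^2 - 8*s + 15) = (s - 3)*(s + 3)*(s - 5)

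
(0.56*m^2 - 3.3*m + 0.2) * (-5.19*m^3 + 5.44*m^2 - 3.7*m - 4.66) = -2.9064*m^5 + 20.1734*m^4 - 21.062*m^3 + 10.6884*m^2 + 14.638*m - 0.932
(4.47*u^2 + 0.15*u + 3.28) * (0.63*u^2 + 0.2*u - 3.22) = 2.8161*u^4 + 0.9885*u^3 - 12.297*u^2 + 0.173*u - 10.5616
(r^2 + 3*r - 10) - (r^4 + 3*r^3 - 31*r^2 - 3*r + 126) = -r^4 - 3*r^3 + 32*r^2 + 6*r - 136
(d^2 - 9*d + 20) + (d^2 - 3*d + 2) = 2*d^2 - 12*d + 22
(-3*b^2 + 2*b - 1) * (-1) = 3*b^2 - 2*b + 1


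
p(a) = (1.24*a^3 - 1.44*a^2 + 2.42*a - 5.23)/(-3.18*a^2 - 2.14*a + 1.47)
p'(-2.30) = 1.09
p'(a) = (6.36*a + 2.14)*(1.24*a^3 - 1.44*a^2 + 2.42*a - 5.23)/(-3.18*a^2 - 2.14*a + 1.47)^2 + (3.72*a^2 - 2.88*a + 2.42)/(-3.18*a^2 - 2.14*a + 1.47) = (-3.9432*a^4 - 5.3072*a^3 + 16.2456*a^2 - 37.4964*a - 7.6348)/(10.1124*a^4 + 13.6104*a^3 - 4.7696*a^2 - 6.2916*a + 2.1609)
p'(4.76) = -0.37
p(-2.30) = 3.21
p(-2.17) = 3.38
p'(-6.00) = -0.32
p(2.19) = -0.34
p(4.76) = -1.33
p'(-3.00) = 0.17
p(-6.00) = 3.39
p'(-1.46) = 16.84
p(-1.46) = 7.18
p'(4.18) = -0.37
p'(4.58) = -0.37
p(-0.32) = -3.39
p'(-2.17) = 1.49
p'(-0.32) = 1.84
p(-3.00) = 2.84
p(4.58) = -1.26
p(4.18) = -1.12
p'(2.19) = -0.46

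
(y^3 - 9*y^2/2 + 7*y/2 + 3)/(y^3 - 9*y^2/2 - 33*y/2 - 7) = (y^2 - 5*y + 6)/(y^2 - 5*y - 14)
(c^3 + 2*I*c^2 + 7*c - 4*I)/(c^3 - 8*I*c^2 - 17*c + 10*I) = (c^2 + 3*I*c + 4)/(c^2 - 7*I*c - 10)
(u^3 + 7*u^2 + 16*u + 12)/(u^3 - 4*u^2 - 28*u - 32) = (u + 3)/(u - 8)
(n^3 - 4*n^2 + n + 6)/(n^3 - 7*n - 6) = (n - 2)/(n + 2)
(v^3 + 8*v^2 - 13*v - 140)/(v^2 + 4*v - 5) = (v^2 + 3*v - 28)/(v - 1)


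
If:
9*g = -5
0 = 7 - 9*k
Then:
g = -5/9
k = 7/9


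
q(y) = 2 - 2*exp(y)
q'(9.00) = -16206.17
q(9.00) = -16204.17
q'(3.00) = -40.17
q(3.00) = -38.17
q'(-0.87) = -0.84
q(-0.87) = 1.16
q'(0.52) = -3.36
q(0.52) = -1.36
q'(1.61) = -10.01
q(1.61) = -8.01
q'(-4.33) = -0.03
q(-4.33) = 1.97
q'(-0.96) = -0.77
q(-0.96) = 1.23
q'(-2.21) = -0.22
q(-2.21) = 1.78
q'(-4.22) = -0.03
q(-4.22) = 1.97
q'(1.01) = -5.49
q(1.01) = -3.49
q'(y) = -2*exp(y)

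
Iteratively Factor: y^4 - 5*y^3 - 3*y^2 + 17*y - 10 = (y + 2)*(y^3 - 7*y^2 + 11*y - 5) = (y - 1)*(y + 2)*(y^2 - 6*y + 5) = (y - 1)^2*(y + 2)*(y - 5)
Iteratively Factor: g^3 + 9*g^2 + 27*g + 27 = (g + 3)*(g^2 + 6*g + 9) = (g + 3)^2*(g + 3)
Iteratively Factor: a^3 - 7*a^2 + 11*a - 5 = (a - 1)*(a^2 - 6*a + 5) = (a - 1)^2*(a - 5)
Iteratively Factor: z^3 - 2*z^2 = (z)*(z^2 - 2*z) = z^2*(z - 2)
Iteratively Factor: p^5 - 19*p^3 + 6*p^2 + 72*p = (p - 3)*(p^4 + 3*p^3 - 10*p^2 - 24*p) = p*(p - 3)*(p^3 + 3*p^2 - 10*p - 24) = p*(p - 3)*(p + 2)*(p^2 + p - 12) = p*(p - 3)*(p + 2)*(p + 4)*(p - 3)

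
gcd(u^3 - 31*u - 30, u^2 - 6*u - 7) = u + 1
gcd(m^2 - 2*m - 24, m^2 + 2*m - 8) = m + 4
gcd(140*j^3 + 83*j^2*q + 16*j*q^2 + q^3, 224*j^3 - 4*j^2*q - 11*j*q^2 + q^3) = 4*j + q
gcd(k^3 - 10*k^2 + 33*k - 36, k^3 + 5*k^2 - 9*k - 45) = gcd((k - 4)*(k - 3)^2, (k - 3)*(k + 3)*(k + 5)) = k - 3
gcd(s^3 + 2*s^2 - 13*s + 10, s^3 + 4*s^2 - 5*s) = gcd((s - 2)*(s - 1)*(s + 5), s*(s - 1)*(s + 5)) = s^2 + 4*s - 5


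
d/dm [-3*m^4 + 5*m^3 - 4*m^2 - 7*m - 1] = -12*m^3 + 15*m^2 - 8*m - 7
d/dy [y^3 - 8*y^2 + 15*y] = 3*y^2 - 16*y + 15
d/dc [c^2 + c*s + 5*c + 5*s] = 2*c + s + 5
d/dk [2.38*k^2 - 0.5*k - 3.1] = 4.76*k - 0.5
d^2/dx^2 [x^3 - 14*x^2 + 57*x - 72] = 6*x - 28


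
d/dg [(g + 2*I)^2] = 2*g + 4*I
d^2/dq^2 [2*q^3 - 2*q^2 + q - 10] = 12*q - 4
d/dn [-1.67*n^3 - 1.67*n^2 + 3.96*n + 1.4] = -5.01*n^2 - 3.34*n + 3.96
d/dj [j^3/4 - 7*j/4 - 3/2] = 3*j^2/4 - 7/4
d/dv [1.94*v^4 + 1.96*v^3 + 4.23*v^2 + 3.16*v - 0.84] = 7.76*v^3 + 5.88*v^2 + 8.46*v + 3.16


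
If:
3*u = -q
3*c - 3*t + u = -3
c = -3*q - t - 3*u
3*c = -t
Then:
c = -9/35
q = -9/35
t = 27/35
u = 3/35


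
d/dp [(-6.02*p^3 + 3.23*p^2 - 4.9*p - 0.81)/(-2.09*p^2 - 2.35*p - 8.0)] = (12.5818*p^4 + 28.294*p^3 + 126.6485*p^2 - 55.0658*p + 37.2965)/(4.3681*p^4 + 9.823*p^3 + 38.9625*p^2 + 37.6*p + 64.0)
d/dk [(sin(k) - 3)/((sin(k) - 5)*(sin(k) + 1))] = (6*sin(k) + cos(k)^2 - 18)*cos(k)/((sin(k) - 5)^2*(sin(k) + 1)^2)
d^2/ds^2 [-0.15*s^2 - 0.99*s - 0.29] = -0.300000000000000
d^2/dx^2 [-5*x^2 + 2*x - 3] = -10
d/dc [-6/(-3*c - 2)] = -18/(3*c + 2)^2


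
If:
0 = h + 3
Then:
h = -3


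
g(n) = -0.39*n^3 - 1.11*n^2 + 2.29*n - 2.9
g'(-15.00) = -227.66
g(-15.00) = 1029.25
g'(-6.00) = -26.51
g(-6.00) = 27.64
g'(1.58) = -4.14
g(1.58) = -3.59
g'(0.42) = 1.15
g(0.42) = -2.16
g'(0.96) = -0.92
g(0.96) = -2.07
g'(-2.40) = 0.88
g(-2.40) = -9.40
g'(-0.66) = 3.25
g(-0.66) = -4.78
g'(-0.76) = 3.30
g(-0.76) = -5.11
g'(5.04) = -38.62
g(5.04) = -69.48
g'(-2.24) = 1.39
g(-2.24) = -9.22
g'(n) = -1.17*n^2 - 2.22*n + 2.29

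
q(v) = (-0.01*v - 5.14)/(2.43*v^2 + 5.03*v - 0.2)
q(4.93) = -0.06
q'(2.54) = 0.11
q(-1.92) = 5.69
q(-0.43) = 2.68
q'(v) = (-4.86*v - 5.03)*(-0.01*v - 5.14)/(2.43*v^2 + 5.03*v - 0.2)^2 - 0.01/(2.43*v^2 + 5.03*v - 0.2)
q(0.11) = -13.43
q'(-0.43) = 4.13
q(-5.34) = -0.12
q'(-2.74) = -2.34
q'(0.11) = 195.30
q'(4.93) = 0.02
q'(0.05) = 8176.85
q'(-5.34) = -0.06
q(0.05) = -89.28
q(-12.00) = -0.02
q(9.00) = -0.02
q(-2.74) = -1.20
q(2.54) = -0.18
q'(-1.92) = -27.20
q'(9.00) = 0.00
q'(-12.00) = -0.00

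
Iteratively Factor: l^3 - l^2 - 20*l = (l)*(l^2 - l - 20) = l*(l + 4)*(l - 5)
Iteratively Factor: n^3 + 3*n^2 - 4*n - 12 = (n + 2)*(n^2 + n - 6) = (n + 2)*(n + 3)*(n - 2)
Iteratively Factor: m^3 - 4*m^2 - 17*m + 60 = (m - 5)*(m^2 + m - 12) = (m - 5)*(m - 3)*(m + 4)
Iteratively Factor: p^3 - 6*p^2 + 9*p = (p - 3)*(p^2 - 3*p) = (p - 3)^2*(p)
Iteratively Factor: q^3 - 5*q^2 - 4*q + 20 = (q + 2)*(q^2 - 7*q + 10) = (q - 2)*(q + 2)*(q - 5)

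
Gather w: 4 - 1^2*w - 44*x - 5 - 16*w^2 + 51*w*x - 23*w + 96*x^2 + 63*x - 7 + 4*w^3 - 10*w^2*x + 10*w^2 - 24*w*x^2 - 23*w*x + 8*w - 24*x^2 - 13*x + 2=4*w^3 + w^2*(-10*x - 6) + w*(-24*x^2 + 28*x - 16) + 72*x^2 + 6*x - 6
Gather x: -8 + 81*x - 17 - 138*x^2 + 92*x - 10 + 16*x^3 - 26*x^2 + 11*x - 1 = 16*x^3 - 164*x^2 + 184*x - 36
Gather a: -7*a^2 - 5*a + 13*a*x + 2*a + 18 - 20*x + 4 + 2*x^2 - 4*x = -7*a^2 + a*(13*x - 3) + 2*x^2 - 24*x + 22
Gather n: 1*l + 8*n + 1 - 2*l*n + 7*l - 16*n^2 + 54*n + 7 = 8*l - 16*n^2 + n*(62 - 2*l) + 8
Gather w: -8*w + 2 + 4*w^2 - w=4*w^2 - 9*w + 2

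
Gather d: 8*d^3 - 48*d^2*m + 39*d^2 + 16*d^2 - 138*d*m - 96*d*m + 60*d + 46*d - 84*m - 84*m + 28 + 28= 8*d^3 + d^2*(55 - 48*m) + d*(106 - 234*m) - 168*m + 56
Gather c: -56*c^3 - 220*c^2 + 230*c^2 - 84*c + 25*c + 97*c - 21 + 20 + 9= -56*c^3 + 10*c^2 + 38*c + 8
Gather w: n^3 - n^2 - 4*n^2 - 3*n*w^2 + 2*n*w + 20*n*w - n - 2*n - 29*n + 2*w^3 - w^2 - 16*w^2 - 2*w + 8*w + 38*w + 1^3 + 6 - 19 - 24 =n^3 - 5*n^2 - 32*n + 2*w^3 + w^2*(-3*n - 17) + w*(22*n + 44) - 36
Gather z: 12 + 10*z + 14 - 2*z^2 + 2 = -2*z^2 + 10*z + 28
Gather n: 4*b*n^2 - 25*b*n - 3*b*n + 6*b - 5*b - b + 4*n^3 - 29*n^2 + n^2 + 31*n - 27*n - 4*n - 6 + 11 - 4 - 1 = -28*b*n + 4*n^3 + n^2*(4*b - 28)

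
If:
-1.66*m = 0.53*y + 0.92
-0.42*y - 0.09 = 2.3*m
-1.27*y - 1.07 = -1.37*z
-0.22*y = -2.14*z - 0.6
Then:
No Solution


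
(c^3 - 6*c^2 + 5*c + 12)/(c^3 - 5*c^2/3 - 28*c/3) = 3*(c^2 - 2*c - 3)/(c*(3*c + 7))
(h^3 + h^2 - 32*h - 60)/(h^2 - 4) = (h^2 - h - 30)/(h - 2)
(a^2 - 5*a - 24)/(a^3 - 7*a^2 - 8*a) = (a + 3)/(a*(a + 1))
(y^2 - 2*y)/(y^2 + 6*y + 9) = y*(y - 2)/(y^2 + 6*y + 9)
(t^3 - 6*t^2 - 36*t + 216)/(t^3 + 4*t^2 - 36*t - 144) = (t - 6)/(t + 4)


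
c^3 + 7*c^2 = c^2*(c + 7)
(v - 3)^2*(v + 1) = v^3 - 5*v^2 + 3*v + 9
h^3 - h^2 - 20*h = h*(h - 5)*(h + 4)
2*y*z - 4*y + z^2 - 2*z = (2*y + z)*(z - 2)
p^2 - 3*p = p*(p - 3)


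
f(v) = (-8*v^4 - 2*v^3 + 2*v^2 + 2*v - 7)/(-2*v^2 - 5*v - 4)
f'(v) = (4*v + 5)*(-8*v^4 - 2*v^3 + 2*v^2 + 2*v - 7)/(-2*v^2 - 5*v - 4)^2 + (-32*v^3 - 6*v^2 + 4*v + 2)/(-2*v^2 - 5*v - 4) = (32*v^5 + 124*v^4 + 148*v^3 + 18*v^2 - 44*v - 43)/(4*v^4 + 20*v^3 + 41*v^2 + 40*v + 16)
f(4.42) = 48.87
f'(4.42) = 26.89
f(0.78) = 0.89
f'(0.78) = 0.71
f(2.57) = 12.36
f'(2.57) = 12.70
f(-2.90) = 81.18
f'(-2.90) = -29.21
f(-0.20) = 2.38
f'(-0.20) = -3.63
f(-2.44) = 68.65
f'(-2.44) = -25.52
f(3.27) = 23.09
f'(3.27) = 17.98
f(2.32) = 9.42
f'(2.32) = 10.85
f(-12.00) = 699.03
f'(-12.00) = -104.86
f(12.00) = 480.22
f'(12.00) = 87.10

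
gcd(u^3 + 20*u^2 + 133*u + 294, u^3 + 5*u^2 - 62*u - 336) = u^2 + 13*u + 42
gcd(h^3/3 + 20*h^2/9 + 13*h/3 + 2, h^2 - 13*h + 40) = 1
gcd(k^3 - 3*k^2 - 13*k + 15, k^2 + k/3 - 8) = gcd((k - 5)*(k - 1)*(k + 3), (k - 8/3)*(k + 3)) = k + 3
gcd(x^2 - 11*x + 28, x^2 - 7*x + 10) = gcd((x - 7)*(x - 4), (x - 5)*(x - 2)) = 1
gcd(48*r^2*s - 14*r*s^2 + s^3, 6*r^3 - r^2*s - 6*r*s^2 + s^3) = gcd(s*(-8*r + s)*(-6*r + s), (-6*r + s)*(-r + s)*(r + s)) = 6*r - s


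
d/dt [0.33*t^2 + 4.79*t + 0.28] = 0.66*t + 4.79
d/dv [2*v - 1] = 2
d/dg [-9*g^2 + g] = 1 - 18*g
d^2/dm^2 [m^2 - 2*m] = 2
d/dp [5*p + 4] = 5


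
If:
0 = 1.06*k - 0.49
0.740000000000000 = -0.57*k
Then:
No Solution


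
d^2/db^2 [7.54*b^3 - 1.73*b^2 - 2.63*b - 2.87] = 45.24*b - 3.46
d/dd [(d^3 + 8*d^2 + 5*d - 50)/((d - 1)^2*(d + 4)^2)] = (-d^4 - 13*d^3 - 27*d^2 + 121*d + 280)/(d^6 + 9*d^5 + 15*d^4 - 45*d^3 - 60*d^2 + 144*d - 64)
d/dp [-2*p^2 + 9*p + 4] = 9 - 4*p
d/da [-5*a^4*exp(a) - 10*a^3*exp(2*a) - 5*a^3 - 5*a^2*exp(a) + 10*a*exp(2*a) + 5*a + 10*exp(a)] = -5*a^4*exp(a) - 20*a^3*exp(2*a) - 20*a^3*exp(a) - 30*a^2*exp(2*a) - 5*a^2*exp(a) - 15*a^2 + 20*a*exp(2*a) - 10*a*exp(a) + 10*exp(2*a) + 10*exp(a) + 5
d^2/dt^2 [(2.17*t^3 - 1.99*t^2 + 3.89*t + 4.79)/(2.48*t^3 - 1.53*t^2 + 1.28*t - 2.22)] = (-8.010896*t^6 + 102.219648*t^5 + 446.231856*t^4 - 466.098482*t^3 + 419.068902*t^2 + 86.837652*t - 14.35094)/(15.252992*t^9 - 28.230336*t^8 + 41.033832*t^7 - 73.684233*t^6 + 71.72016*t^5 - 65.393658*t^4 + 64.850336*t^3 - 33.5331*t^2 + 18.925056*t - 10.941048)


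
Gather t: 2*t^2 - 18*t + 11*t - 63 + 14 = 2*t^2 - 7*t - 49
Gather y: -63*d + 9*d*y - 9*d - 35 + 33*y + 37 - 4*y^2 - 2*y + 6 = -72*d - 4*y^2 + y*(9*d + 31) + 8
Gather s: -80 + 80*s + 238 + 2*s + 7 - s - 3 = 81*s + 162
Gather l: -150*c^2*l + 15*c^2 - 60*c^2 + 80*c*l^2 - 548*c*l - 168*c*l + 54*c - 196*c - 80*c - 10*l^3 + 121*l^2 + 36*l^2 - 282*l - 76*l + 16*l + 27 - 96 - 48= -45*c^2 - 222*c - 10*l^3 + l^2*(80*c + 157) + l*(-150*c^2 - 716*c - 342) - 117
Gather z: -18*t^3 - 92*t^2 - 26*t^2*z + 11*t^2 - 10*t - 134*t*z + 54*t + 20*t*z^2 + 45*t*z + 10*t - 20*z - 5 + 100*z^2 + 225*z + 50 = -18*t^3 - 81*t^2 + 54*t + z^2*(20*t + 100) + z*(-26*t^2 - 89*t + 205) + 45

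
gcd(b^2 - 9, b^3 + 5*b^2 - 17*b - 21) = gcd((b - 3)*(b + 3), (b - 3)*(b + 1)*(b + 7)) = b - 3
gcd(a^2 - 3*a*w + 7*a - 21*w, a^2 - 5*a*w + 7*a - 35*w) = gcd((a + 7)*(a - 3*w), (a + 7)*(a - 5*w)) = a + 7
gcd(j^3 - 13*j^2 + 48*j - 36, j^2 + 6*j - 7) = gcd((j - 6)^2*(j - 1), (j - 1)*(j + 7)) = j - 1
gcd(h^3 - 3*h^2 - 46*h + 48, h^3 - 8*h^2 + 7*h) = h - 1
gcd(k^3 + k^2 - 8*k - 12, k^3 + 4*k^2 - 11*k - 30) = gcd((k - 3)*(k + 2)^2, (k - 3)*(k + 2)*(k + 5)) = k^2 - k - 6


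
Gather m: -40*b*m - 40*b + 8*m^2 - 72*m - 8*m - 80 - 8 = -40*b + 8*m^2 + m*(-40*b - 80) - 88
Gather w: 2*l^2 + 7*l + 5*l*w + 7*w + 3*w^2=2*l^2 + 7*l + 3*w^2 + w*(5*l + 7)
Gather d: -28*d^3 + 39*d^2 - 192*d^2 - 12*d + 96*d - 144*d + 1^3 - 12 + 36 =-28*d^3 - 153*d^2 - 60*d + 25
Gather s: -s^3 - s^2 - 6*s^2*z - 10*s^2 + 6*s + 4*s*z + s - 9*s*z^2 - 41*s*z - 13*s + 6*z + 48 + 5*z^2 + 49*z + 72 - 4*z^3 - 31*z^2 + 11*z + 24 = -s^3 + s^2*(-6*z - 11) + s*(-9*z^2 - 37*z - 6) - 4*z^3 - 26*z^2 + 66*z + 144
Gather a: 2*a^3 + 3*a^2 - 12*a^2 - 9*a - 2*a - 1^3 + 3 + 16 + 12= 2*a^3 - 9*a^2 - 11*a + 30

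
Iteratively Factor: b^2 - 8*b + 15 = (b - 3)*(b - 5)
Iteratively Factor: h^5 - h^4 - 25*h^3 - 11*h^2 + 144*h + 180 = (h + 2)*(h^4 - 3*h^3 - 19*h^2 + 27*h + 90) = (h + 2)^2*(h^3 - 5*h^2 - 9*h + 45) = (h - 5)*(h + 2)^2*(h^2 - 9) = (h - 5)*(h - 3)*(h + 2)^2*(h + 3)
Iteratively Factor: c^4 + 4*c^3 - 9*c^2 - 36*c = (c + 3)*(c^3 + c^2 - 12*c) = c*(c + 3)*(c^2 + c - 12) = c*(c + 3)*(c + 4)*(c - 3)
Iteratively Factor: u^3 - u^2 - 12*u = (u + 3)*(u^2 - 4*u) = u*(u + 3)*(u - 4)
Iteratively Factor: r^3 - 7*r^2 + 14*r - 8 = (r - 4)*(r^2 - 3*r + 2) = (r - 4)*(r - 1)*(r - 2)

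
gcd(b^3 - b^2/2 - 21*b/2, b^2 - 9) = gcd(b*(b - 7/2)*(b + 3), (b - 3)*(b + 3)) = b + 3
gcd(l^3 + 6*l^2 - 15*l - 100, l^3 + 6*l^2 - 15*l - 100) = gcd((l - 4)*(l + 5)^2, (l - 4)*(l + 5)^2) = l^3 + 6*l^2 - 15*l - 100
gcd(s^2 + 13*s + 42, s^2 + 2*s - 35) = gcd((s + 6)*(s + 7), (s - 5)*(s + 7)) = s + 7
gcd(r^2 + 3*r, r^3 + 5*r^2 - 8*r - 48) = 1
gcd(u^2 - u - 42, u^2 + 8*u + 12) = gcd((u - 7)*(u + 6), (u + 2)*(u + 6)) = u + 6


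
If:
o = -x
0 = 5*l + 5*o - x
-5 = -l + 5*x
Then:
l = -30/19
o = 25/19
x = -25/19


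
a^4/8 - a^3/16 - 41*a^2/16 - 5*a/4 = a*(a/4 + 1)*(a/2 + 1/4)*(a - 5)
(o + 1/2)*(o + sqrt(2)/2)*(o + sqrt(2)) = o^3 + o^2/2 + 3*sqrt(2)*o^2/2 + o + 3*sqrt(2)*o/4 + 1/2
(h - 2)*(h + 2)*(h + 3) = h^3 + 3*h^2 - 4*h - 12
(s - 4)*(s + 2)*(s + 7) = s^3 + 5*s^2 - 22*s - 56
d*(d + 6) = d^2 + 6*d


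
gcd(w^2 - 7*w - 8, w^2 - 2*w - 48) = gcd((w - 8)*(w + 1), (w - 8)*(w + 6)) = w - 8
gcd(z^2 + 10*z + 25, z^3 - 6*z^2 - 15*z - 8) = 1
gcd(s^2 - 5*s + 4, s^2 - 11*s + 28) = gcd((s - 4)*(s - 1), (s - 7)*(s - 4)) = s - 4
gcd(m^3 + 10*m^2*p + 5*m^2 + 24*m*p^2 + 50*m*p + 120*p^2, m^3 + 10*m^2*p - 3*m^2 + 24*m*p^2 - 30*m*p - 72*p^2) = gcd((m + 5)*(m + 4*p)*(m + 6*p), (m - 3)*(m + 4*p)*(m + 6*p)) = m^2 + 10*m*p + 24*p^2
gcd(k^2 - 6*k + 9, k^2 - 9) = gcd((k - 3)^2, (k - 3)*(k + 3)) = k - 3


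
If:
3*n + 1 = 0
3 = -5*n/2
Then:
No Solution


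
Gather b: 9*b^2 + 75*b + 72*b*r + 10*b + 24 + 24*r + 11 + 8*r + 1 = 9*b^2 + b*(72*r + 85) + 32*r + 36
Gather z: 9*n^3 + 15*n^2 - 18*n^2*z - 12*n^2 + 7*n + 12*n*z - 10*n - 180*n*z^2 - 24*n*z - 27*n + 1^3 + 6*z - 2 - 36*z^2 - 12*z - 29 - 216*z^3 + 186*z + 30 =9*n^3 + 3*n^2 - 30*n - 216*z^3 + z^2*(-180*n - 36) + z*(-18*n^2 - 12*n + 180)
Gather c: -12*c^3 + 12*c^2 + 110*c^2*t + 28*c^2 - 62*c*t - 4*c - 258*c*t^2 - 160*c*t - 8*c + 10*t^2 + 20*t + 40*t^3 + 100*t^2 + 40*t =-12*c^3 + c^2*(110*t + 40) + c*(-258*t^2 - 222*t - 12) + 40*t^3 + 110*t^2 + 60*t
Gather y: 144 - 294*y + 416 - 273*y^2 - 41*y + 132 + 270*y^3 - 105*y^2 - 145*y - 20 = 270*y^3 - 378*y^2 - 480*y + 672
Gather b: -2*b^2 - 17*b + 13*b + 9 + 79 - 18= -2*b^2 - 4*b + 70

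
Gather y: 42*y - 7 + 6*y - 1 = 48*y - 8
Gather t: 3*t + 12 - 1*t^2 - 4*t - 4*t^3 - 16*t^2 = -4*t^3 - 17*t^2 - t + 12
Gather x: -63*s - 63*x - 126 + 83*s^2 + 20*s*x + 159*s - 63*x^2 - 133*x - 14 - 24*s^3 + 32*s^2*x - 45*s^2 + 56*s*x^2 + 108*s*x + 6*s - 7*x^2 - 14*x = -24*s^3 + 38*s^2 + 102*s + x^2*(56*s - 70) + x*(32*s^2 + 128*s - 210) - 140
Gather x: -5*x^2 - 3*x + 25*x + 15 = -5*x^2 + 22*x + 15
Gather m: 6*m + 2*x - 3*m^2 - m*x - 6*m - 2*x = -3*m^2 - m*x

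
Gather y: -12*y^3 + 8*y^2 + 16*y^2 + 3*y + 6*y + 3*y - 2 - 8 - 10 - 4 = -12*y^3 + 24*y^2 + 12*y - 24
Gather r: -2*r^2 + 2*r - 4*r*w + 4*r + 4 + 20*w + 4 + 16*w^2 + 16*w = -2*r^2 + r*(6 - 4*w) + 16*w^2 + 36*w + 8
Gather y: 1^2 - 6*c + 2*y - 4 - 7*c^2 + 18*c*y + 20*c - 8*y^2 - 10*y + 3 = -7*c^2 + 14*c - 8*y^2 + y*(18*c - 8)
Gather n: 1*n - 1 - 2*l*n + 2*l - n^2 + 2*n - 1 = 2*l - n^2 + n*(3 - 2*l) - 2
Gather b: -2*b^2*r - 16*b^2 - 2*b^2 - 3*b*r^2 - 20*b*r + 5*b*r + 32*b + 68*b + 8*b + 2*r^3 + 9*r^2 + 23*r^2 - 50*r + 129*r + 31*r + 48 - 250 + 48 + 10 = b^2*(-2*r - 18) + b*(-3*r^2 - 15*r + 108) + 2*r^3 + 32*r^2 + 110*r - 144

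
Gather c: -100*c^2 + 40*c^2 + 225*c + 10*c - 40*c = -60*c^2 + 195*c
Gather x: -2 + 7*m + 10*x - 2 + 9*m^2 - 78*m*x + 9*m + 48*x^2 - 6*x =9*m^2 + 16*m + 48*x^2 + x*(4 - 78*m) - 4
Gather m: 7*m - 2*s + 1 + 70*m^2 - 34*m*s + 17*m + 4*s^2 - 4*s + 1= 70*m^2 + m*(24 - 34*s) + 4*s^2 - 6*s + 2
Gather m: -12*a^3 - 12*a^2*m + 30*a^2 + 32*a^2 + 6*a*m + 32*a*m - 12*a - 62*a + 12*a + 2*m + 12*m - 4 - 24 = -12*a^3 + 62*a^2 - 62*a + m*(-12*a^2 + 38*a + 14) - 28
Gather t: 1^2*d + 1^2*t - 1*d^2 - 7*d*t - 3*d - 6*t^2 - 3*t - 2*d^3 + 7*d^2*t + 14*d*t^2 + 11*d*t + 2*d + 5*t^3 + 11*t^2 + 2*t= -2*d^3 - d^2 + 5*t^3 + t^2*(14*d + 5) + t*(7*d^2 + 4*d)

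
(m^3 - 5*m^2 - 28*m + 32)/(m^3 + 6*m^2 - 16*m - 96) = (m^2 - 9*m + 8)/(m^2 + 2*m - 24)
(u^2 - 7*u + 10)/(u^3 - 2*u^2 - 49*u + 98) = (u - 5)/(u^2 - 49)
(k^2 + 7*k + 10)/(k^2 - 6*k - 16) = (k + 5)/(k - 8)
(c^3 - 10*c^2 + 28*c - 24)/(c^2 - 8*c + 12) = c - 2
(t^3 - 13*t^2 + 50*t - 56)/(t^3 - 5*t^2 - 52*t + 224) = (t^2 - 9*t + 14)/(t^2 - t - 56)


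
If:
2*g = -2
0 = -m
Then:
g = -1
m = 0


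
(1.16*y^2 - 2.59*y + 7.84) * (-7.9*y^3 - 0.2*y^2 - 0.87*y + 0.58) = -9.164*y^5 + 20.229*y^4 - 62.4272*y^3 + 1.3581*y^2 - 8.323*y + 4.5472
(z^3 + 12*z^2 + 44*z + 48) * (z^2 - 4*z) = z^5 + 8*z^4 - 4*z^3 - 128*z^2 - 192*z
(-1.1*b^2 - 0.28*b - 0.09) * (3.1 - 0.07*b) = 0.077*b^3 - 3.3904*b^2 - 0.8617*b - 0.279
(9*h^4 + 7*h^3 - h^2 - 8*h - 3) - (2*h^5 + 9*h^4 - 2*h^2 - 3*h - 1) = -2*h^5 + 7*h^3 + h^2 - 5*h - 2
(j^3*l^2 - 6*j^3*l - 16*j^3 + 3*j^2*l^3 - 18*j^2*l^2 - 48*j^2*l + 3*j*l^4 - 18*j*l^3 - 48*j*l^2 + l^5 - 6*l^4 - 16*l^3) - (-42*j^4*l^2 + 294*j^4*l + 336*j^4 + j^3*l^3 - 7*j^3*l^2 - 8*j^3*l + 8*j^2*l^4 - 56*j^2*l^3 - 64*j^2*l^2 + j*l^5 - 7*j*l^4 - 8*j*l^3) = 42*j^4*l^2 - 294*j^4*l - 336*j^4 - j^3*l^3 + 8*j^3*l^2 + 2*j^3*l - 16*j^3 - 8*j^2*l^4 + 59*j^2*l^3 + 46*j^2*l^2 - 48*j^2*l - j*l^5 + 10*j*l^4 - 10*j*l^3 - 48*j*l^2 + l^5 - 6*l^4 - 16*l^3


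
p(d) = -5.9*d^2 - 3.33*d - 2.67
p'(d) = -11.8*d - 3.33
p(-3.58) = -66.37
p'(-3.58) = 38.91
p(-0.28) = -2.20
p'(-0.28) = -0.03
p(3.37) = -80.90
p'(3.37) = -43.10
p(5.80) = -220.46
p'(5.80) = -71.77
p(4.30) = -126.08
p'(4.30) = -54.07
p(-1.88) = -17.26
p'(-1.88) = 18.85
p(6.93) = -309.09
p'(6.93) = -85.10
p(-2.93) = -43.56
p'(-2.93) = 31.24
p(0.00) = -2.67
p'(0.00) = -3.33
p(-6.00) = -195.09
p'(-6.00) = 67.47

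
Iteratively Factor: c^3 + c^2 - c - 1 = (c + 1)*(c^2 - 1) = (c + 1)^2*(c - 1)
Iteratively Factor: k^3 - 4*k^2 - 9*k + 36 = (k - 4)*(k^2 - 9) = (k - 4)*(k + 3)*(k - 3)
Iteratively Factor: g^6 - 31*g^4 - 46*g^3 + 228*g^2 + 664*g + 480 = (g + 2)*(g^5 - 2*g^4 - 27*g^3 + 8*g^2 + 212*g + 240) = (g - 4)*(g + 2)*(g^4 + 2*g^3 - 19*g^2 - 68*g - 60) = (g - 5)*(g - 4)*(g + 2)*(g^3 + 7*g^2 + 16*g + 12) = (g - 5)*(g - 4)*(g + 2)^2*(g^2 + 5*g + 6) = (g - 5)*(g - 4)*(g + 2)^3*(g + 3)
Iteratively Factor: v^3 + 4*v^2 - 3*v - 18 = (v - 2)*(v^2 + 6*v + 9) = (v - 2)*(v + 3)*(v + 3)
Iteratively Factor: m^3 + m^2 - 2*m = (m)*(m^2 + m - 2) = m*(m + 2)*(m - 1)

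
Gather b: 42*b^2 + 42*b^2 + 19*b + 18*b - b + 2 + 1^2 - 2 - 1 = 84*b^2 + 36*b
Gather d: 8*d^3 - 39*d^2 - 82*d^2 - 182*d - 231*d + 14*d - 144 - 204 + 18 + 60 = 8*d^3 - 121*d^2 - 399*d - 270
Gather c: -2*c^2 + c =-2*c^2 + c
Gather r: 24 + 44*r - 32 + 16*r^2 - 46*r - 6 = 16*r^2 - 2*r - 14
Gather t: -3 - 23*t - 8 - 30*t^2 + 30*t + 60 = -30*t^2 + 7*t + 49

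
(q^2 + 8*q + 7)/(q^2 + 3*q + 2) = (q + 7)/(q + 2)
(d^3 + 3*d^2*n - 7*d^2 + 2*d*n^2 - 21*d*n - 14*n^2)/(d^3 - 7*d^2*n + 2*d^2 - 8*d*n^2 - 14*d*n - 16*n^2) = (d^2 + 2*d*n - 7*d - 14*n)/(d^2 - 8*d*n + 2*d - 16*n)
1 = 1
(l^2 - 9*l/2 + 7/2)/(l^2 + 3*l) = (2*l^2 - 9*l + 7)/(2*l*(l + 3))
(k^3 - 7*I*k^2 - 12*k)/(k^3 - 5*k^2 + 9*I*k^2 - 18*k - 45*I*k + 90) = k*(k^2 - 7*I*k - 12)/(k^3 + k^2*(-5 + 9*I) - 9*k*(2 + 5*I) + 90)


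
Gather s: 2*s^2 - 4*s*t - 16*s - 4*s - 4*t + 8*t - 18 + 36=2*s^2 + s*(-4*t - 20) + 4*t + 18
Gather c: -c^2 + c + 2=-c^2 + c + 2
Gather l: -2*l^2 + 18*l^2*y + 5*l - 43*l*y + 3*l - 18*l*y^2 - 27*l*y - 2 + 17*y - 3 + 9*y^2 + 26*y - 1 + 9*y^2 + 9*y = l^2*(18*y - 2) + l*(-18*y^2 - 70*y + 8) + 18*y^2 + 52*y - 6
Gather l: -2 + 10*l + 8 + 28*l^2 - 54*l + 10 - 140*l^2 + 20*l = -112*l^2 - 24*l + 16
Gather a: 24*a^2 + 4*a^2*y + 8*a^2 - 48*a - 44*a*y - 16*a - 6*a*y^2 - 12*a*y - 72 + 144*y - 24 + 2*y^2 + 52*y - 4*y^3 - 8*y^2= a^2*(4*y + 32) + a*(-6*y^2 - 56*y - 64) - 4*y^3 - 6*y^2 + 196*y - 96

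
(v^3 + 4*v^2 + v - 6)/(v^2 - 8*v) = (v^3 + 4*v^2 + v - 6)/(v*(v - 8))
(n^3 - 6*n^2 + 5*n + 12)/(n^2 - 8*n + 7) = (n^3 - 6*n^2 + 5*n + 12)/(n^2 - 8*n + 7)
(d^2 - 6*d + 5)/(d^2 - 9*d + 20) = (d - 1)/(d - 4)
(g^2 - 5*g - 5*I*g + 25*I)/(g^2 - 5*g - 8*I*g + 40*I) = (g - 5*I)/(g - 8*I)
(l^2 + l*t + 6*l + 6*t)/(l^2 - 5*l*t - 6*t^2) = (-l - 6)/(-l + 6*t)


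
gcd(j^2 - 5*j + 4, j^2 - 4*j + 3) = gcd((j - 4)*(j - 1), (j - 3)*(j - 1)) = j - 1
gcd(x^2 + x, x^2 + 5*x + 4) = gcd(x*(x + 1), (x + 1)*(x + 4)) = x + 1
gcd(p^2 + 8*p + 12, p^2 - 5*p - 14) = p + 2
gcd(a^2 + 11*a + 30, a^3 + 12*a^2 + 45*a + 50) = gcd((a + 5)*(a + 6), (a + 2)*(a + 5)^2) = a + 5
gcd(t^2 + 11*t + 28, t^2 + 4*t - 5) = 1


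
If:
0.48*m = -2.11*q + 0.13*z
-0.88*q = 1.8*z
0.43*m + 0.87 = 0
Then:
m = -2.02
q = 0.45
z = -0.22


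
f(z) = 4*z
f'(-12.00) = 4.00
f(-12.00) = -48.00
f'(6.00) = 4.00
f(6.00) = 24.00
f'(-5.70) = 4.00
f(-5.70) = -22.80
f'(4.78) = 4.00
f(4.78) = 19.12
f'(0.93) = 4.00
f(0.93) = 3.72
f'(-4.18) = 4.00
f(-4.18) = -16.72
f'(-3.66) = 4.00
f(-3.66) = -14.64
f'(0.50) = 4.00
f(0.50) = 2.00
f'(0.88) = 4.00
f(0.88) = 3.52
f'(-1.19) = 4.00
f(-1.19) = -4.76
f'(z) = 4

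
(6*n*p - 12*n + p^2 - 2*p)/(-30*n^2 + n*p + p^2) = (p - 2)/(-5*n + p)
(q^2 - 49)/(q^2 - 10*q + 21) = (q + 7)/(q - 3)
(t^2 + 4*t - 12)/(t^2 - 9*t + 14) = (t + 6)/(t - 7)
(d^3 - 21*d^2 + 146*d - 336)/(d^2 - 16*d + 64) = (d^2 - 13*d + 42)/(d - 8)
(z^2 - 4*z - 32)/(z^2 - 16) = (z - 8)/(z - 4)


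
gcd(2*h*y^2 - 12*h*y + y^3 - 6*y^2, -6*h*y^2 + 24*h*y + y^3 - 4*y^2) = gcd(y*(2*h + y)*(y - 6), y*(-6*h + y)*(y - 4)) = y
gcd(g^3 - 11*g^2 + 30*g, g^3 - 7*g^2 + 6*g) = g^2 - 6*g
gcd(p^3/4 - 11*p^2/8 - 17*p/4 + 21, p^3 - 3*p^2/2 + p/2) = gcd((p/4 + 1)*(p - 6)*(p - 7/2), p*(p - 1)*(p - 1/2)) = 1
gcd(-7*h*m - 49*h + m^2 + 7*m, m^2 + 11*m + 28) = m + 7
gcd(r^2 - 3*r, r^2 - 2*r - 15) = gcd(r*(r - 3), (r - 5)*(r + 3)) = 1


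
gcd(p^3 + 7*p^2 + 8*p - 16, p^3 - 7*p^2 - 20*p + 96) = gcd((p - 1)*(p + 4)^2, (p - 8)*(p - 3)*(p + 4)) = p + 4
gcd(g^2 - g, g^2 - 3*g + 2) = g - 1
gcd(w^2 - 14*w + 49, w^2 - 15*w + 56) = w - 7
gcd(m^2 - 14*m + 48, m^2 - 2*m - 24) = m - 6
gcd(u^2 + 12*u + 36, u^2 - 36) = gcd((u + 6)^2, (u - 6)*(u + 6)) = u + 6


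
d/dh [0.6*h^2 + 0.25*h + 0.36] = 1.2*h + 0.25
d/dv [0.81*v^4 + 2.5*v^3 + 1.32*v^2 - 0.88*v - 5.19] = 3.24*v^3 + 7.5*v^2 + 2.64*v - 0.88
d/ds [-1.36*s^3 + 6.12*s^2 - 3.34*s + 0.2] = -4.08*s^2 + 12.24*s - 3.34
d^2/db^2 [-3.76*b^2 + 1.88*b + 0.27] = -7.52000000000000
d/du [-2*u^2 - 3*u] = -4*u - 3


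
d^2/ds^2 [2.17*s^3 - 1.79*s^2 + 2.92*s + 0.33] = 13.02*s - 3.58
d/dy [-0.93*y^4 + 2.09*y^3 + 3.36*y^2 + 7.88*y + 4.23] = -3.72*y^3 + 6.27*y^2 + 6.72*y + 7.88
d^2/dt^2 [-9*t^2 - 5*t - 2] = -18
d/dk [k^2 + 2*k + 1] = 2*k + 2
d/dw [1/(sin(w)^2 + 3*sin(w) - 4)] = -(2*sin(w) + 3)*cos(w)/(sin(w)^2 + 3*sin(w) - 4)^2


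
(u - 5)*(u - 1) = u^2 - 6*u + 5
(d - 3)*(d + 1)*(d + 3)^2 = d^4 + 4*d^3 - 6*d^2 - 36*d - 27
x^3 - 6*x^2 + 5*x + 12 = (x - 4)*(x - 3)*(x + 1)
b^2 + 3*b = b*(b + 3)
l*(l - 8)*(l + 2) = l^3 - 6*l^2 - 16*l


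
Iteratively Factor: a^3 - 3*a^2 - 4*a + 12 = (a + 2)*(a^2 - 5*a + 6) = (a - 3)*(a + 2)*(a - 2)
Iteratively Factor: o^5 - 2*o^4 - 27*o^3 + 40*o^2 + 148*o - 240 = (o + 4)*(o^4 - 6*o^3 - 3*o^2 + 52*o - 60) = (o - 2)*(o + 4)*(o^3 - 4*o^2 - 11*o + 30) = (o - 2)*(o + 3)*(o + 4)*(o^2 - 7*o + 10) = (o - 5)*(o - 2)*(o + 3)*(o + 4)*(o - 2)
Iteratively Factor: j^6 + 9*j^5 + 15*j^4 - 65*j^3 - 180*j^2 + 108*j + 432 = (j - 2)*(j^5 + 11*j^4 + 37*j^3 + 9*j^2 - 162*j - 216) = (j - 2)*(j + 3)*(j^4 + 8*j^3 + 13*j^2 - 30*j - 72) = (j - 2)^2*(j + 3)*(j^3 + 10*j^2 + 33*j + 36) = (j - 2)^2*(j + 3)^2*(j^2 + 7*j + 12) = (j - 2)^2*(j + 3)^2*(j + 4)*(j + 3)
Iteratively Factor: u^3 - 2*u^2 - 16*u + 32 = (u - 2)*(u^2 - 16) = (u - 2)*(u + 4)*(u - 4)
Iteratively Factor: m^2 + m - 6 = (m - 2)*(m + 3)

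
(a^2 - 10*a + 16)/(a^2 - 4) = (a - 8)/(a + 2)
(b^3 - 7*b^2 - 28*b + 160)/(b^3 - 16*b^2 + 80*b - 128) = (b + 5)/(b - 4)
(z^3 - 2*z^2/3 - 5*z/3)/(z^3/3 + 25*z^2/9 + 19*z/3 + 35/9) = 3*z*(3*z - 5)/(3*z^2 + 22*z + 35)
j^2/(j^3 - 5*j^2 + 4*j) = j/(j^2 - 5*j + 4)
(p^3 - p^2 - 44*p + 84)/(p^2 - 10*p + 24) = (p^2 + 5*p - 14)/(p - 4)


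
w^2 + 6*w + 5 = (w + 1)*(w + 5)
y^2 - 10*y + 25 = (y - 5)^2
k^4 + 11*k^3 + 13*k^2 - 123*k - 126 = (k - 3)*(k + 1)*(k + 6)*(k + 7)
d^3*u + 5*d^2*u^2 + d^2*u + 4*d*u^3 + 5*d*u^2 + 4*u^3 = (d + u)*(d + 4*u)*(d*u + u)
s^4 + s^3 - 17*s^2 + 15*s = s*(s - 3)*(s - 1)*(s + 5)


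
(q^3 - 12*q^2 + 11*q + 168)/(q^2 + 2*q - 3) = (q^2 - 15*q + 56)/(q - 1)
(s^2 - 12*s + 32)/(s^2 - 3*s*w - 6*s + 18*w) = (s^2 - 12*s + 32)/(s^2 - 3*s*w - 6*s + 18*w)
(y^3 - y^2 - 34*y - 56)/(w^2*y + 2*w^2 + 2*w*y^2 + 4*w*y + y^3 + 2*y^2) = (y^2 - 3*y - 28)/(w^2 + 2*w*y + y^2)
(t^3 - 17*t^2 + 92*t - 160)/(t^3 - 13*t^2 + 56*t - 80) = (t - 8)/(t - 4)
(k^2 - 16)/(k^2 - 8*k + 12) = (k^2 - 16)/(k^2 - 8*k + 12)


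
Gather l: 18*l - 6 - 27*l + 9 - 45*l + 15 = 18 - 54*l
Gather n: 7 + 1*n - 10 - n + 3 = 0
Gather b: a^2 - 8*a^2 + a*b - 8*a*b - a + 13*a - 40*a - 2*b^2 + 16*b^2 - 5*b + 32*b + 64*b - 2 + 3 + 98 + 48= -7*a^2 - 28*a + 14*b^2 + b*(91 - 7*a) + 147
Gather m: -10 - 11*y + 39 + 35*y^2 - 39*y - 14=35*y^2 - 50*y + 15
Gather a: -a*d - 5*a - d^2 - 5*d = a*(-d - 5) - d^2 - 5*d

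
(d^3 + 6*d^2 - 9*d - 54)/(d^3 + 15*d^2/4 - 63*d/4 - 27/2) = 4*(d + 3)/(4*d + 3)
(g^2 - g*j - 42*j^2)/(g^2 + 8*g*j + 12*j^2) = (g - 7*j)/(g + 2*j)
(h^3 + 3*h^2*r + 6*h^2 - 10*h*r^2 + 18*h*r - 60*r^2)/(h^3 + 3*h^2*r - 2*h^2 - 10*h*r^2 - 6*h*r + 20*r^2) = (h + 6)/(h - 2)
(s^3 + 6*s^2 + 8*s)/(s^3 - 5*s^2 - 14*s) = (s + 4)/(s - 7)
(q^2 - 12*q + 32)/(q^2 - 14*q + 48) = (q - 4)/(q - 6)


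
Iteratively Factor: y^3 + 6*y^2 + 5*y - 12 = (y + 3)*(y^2 + 3*y - 4) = (y + 3)*(y + 4)*(y - 1)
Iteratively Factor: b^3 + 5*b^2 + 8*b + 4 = (b + 2)*(b^2 + 3*b + 2) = (b + 1)*(b + 2)*(b + 2)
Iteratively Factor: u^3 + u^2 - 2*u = (u - 1)*(u^2 + 2*u) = (u - 1)*(u + 2)*(u)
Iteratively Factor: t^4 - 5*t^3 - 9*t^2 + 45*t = (t - 3)*(t^3 - 2*t^2 - 15*t) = t*(t - 3)*(t^2 - 2*t - 15) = t*(t - 3)*(t + 3)*(t - 5)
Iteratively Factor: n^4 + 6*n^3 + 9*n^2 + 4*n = (n)*(n^3 + 6*n^2 + 9*n + 4) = n*(n + 1)*(n^2 + 5*n + 4) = n*(n + 1)^2*(n + 4)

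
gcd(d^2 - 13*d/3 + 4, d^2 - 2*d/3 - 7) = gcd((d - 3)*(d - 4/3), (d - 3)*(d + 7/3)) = d - 3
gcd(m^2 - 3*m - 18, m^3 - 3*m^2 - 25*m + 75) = 1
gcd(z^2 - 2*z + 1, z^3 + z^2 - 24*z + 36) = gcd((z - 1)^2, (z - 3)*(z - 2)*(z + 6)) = 1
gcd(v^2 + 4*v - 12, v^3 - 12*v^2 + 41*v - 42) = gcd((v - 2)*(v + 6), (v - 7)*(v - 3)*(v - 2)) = v - 2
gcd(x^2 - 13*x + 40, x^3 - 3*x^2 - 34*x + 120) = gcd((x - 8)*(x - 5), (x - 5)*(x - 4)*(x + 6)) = x - 5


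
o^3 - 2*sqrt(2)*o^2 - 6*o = o*(o - 3*sqrt(2))*(o + sqrt(2))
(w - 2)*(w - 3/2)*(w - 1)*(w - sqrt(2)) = w^4 - 9*w^3/2 - sqrt(2)*w^3 + 9*sqrt(2)*w^2/2 + 13*w^2/2 - 13*sqrt(2)*w/2 - 3*w + 3*sqrt(2)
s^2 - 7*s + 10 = (s - 5)*(s - 2)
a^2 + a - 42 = (a - 6)*(a + 7)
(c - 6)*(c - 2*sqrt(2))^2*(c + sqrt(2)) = c^4 - 6*c^3 - 3*sqrt(2)*c^3 + 18*sqrt(2)*c^2 + 8*sqrt(2)*c - 48*sqrt(2)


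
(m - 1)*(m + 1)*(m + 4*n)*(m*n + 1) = m^4*n + 4*m^3*n^2 + m^3 + 3*m^2*n - 4*m*n^2 - m - 4*n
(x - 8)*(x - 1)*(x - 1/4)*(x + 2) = x^4 - 29*x^3/4 - 33*x^2/4 + 37*x/2 - 4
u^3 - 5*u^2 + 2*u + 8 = (u - 4)*(u - 2)*(u + 1)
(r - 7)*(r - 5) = r^2 - 12*r + 35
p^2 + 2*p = p*(p + 2)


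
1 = 1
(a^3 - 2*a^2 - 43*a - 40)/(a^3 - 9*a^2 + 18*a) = (a^3 - 2*a^2 - 43*a - 40)/(a*(a^2 - 9*a + 18))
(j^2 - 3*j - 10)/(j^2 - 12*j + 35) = (j + 2)/(j - 7)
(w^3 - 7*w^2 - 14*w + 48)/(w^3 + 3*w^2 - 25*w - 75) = (w^2 - 10*w + 16)/(w^2 - 25)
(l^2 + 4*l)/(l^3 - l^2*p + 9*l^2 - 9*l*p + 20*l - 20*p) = l/(l^2 - l*p + 5*l - 5*p)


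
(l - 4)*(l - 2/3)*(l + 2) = l^3 - 8*l^2/3 - 20*l/3 + 16/3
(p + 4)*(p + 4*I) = p^2 + 4*p + 4*I*p + 16*I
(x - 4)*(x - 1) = x^2 - 5*x + 4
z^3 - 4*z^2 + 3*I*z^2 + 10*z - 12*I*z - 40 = (z - 4)*(z - 2*I)*(z + 5*I)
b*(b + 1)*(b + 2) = b^3 + 3*b^2 + 2*b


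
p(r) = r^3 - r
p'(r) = 3*r^2 - 1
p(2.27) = 9.43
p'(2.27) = 14.46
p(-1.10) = -0.23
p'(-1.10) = 2.63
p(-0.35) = 0.31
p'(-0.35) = -0.63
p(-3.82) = -51.92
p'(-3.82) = 42.78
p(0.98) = -0.04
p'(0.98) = 1.88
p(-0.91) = 0.16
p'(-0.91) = 1.48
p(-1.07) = -0.16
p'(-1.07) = 2.43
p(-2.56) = -14.22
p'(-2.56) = 18.66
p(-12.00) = -1716.00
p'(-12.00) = 431.00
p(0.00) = 0.00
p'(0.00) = -1.00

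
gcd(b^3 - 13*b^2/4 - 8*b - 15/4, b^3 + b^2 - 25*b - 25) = b^2 - 4*b - 5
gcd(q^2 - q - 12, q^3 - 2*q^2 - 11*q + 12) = q^2 - q - 12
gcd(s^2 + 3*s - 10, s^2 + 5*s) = s + 5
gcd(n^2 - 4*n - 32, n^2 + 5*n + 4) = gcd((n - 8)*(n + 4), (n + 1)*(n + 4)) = n + 4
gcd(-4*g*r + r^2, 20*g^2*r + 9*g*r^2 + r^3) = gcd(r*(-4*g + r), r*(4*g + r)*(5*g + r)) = r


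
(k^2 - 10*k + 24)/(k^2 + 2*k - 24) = (k - 6)/(k + 6)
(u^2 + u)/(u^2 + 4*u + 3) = u/(u + 3)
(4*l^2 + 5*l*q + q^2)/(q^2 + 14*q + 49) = (4*l^2 + 5*l*q + q^2)/(q^2 + 14*q + 49)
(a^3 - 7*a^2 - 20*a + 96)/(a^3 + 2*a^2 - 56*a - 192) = (a - 3)/(a + 6)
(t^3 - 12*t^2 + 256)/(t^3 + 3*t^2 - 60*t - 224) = (t - 8)/(t + 7)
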